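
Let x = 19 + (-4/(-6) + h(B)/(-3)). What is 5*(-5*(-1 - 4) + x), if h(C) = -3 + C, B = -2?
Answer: 695/3 ≈ 231.67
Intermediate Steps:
x = 64/3 (x = 19 + (-4/(-6) + (-3 - 2)/(-3)) = 19 + (-4*(-⅙) - 5*(-⅓)) = 19 + (⅔ + 5/3) = 19 + 7/3 = 64/3 ≈ 21.333)
5*(-5*(-1 - 4) + x) = 5*(-5*(-1 - 4) + 64/3) = 5*(-5*(-5) + 64/3) = 5*(25 + 64/3) = 5*(139/3) = 695/3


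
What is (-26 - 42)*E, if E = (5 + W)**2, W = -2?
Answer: -612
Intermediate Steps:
E = 9 (E = (5 - 2)**2 = 3**2 = 9)
(-26 - 42)*E = (-26 - 42)*9 = -68*9 = -612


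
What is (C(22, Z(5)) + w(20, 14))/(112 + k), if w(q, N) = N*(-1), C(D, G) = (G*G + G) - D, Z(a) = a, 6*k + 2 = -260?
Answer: -18/205 ≈ -0.087805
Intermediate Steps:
k = -131/3 (k = -⅓ + (⅙)*(-260) = -⅓ - 130/3 = -131/3 ≈ -43.667)
C(D, G) = G + G² - D (C(D, G) = (G² + G) - D = (G + G²) - D = G + G² - D)
w(q, N) = -N
(C(22, Z(5)) + w(20, 14))/(112 + k) = ((5 + 5² - 1*22) - 1*14)/(112 - 131/3) = ((5 + 25 - 22) - 14)/(205/3) = (8 - 14)*(3/205) = -6*3/205 = -18/205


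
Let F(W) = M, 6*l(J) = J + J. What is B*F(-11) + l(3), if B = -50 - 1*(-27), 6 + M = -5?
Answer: 254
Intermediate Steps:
l(J) = J/3 (l(J) = (J + J)/6 = (2*J)/6 = J/3)
M = -11 (M = -6 - 5 = -11)
F(W) = -11
B = -23 (B = -50 + 27 = -23)
B*F(-11) + l(3) = -23*(-11) + (⅓)*3 = 253 + 1 = 254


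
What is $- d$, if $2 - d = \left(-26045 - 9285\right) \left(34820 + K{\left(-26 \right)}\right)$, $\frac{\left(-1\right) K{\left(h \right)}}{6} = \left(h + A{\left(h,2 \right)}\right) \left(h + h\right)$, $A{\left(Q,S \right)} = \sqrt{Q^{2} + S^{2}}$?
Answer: $-943593642 - 22045920 \sqrt{170} \approx -1.231 \cdot 10^{9}$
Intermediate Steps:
$K{\left(h \right)} = - 12 h \left(h + \sqrt{4 + h^{2}}\right)$ ($K{\left(h \right)} = - 6 \left(h + \sqrt{h^{2} + 2^{2}}\right) \left(h + h\right) = - 6 \left(h + \sqrt{h^{2} + 4}\right) 2 h = - 6 \left(h + \sqrt{4 + h^{2}}\right) 2 h = - 6 \cdot 2 h \left(h + \sqrt{4 + h^{2}}\right) = - 12 h \left(h + \sqrt{4 + h^{2}}\right)$)
$d = 943593642 + 22045920 \sqrt{170}$ ($d = 2 - \left(-26045 - 9285\right) \left(34820 - - 312 \left(-26 + \sqrt{4 + \left(-26\right)^{2}}\right)\right) = 2 - - 35330 \left(34820 - - 312 \left(-26 + \sqrt{4 + 676}\right)\right) = 2 - - 35330 \left(34820 - - 312 \left(-26 + \sqrt{680}\right)\right) = 2 - - 35330 \left(34820 - - 312 \left(-26 + 2 \sqrt{170}\right)\right) = 2 - - 35330 \left(34820 - \left(8112 - 624 \sqrt{170}\right)\right) = 2 - - 35330 \left(26708 + 624 \sqrt{170}\right) = 2 - \left(-943593640 - 22045920 \sqrt{170}\right) = 2 + \left(943593640 + 22045920 \sqrt{170}\right) = 943593642 + 22045920 \sqrt{170} \approx 1.231 \cdot 10^{9}$)
$- d = - (943593642 + 22045920 \sqrt{170}) = -943593642 - 22045920 \sqrt{170}$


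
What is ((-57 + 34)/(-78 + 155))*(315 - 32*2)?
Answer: -5773/77 ≈ -74.974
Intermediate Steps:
((-57 + 34)/(-78 + 155))*(315 - 32*2) = (-23/77)*(315 - 64) = -23*1/77*251 = -23/77*251 = -5773/77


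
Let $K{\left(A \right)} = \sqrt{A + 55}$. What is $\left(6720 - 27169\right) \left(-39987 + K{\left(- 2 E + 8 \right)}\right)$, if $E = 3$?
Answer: $817694163 - 20449 \sqrt{57} \approx 8.1754 \cdot 10^{8}$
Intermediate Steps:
$K{\left(A \right)} = \sqrt{55 + A}$
$\left(6720 - 27169\right) \left(-39987 + K{\left(- 2 E + 8 \right)}\right) = \left(6720 - 27169\right) \left(-39987 + \sqrt{55 + \left(\left(-2\right) 3 + 8\right)}\right) = - 20449 \left(-39987 + \sqrt{55 + \left(-6 + 8\right)}\right) = - 20449 \left(-39987 + \sqrt{55 + 2}\right) = - 20449 \left(-39987 + \sqrt{57}\right) = 817694163 - 20449 \sqrt{57}$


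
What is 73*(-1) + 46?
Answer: -27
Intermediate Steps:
73*(-1) + 46 = -73 + 46 = -27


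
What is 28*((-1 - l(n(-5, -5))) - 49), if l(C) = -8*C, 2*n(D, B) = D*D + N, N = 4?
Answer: 1848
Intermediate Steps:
n(D, B) = 2 + D²/2 (n(D, B) = (D*D + 4)/2 = (D² + 4)/2 = (4 + D²)/2 = 2 + D²/2)
28*((-1 - l(n(-5, -5))) - 49) = 28*((-1 - (-8)*(2 + (½)*(-5)²)) - 49) = 28*((-1 - (-8)*(2 + (½)*25)) - 49) = 28*((-1 - (-8)*(2 + 25/2)) - 49) = 28*((-1 - (-8)*29/2) - 49) = 28*((-1 - 1*(-116)) - 49) = 28*((-1 + 116) - 49) = 28*(115 - 49) = 28*66 = 1848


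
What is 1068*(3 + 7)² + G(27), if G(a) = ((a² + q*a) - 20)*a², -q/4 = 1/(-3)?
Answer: 649905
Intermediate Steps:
q = 4/3 (q = -4/(-3) = -4*(-⅓) = 4/3 ≈ 1.3333)
G(a) = a²*(-20 + a² + 4*a/3) (G(a) = ((a² + 4*a/3) - 20)*a² = (-20 + a² + 4*a/3)*a² = a²*(-20 + a² + 4*a/3))
1068*(3 + 7)² + G(27) = 1068*(3 + 7)² + 27²*(-20 + 27² + (4/3)*27) = 1068*10² + 729*(-20 + 729 + 36) = 1068*100 + 729*745 = 106800 + 543105 = 649905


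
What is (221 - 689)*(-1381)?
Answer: 646308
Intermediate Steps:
(221 - 689)*(-1381) = -468*(-1381) = 646308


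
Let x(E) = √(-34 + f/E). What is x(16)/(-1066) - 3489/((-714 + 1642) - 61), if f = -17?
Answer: -1163/289 - I*√561/4264 ≈ -4.0242 - 0.0055547*I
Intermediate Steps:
x(E) = √(-34 - 17/E)
x(16)/(-1066) - 3489/((-714 + 1642) - 61) = √(-34 - 17/16)/(-1066) - 3489/((-714 + 1642) - 61) = √(-34 - 17*1/16)*(-1/1066) - 3489/(928 - 61) = √(-34 - 17/16)*(-1/1066) - 3489/867 = √(-561/16)*(-1/1066) - 3489*1/867 = (I*√561/4)*(-1/1066) - 1163/289 = -I*√561/4264 - 1163/289 = -1163/289 - I*√561/4264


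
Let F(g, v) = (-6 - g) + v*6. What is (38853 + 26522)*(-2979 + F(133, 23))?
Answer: -194817500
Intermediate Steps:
F(g, v) = -6 - g + 6*v (F(g, v) = (-6 - g) + 6*v = -6 - g + 6*v)
(38853 + 26522)*(-2979 + F(133, 23)) = (38853 + 26522)*(-2979 + (-6 - 1*133 + 6*23)) = 65375*(-2979 + (-6 - 133 + 138)) = 65375*(-2979 - 1) = 65375*(-2980) = -194817500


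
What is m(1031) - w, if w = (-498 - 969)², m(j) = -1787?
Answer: -2153876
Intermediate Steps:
w = 2152089 (w = (-1467)² = 2152089)
m(1031) - w = -1787 - 1*2152089 = -1787 - 2152089 = -2153876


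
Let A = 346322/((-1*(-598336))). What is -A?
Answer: -173161/299168 ≈ -0.57881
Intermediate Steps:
A = 173161/299168 (A = 346322/598336 = 346322*(1/598336) = 173161/299168 ≈ 0.57881)
-A = -1*173161/299168 = -173161/299168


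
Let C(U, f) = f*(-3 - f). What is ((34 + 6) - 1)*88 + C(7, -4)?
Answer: 3428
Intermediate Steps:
((34 + 6) - 1)*88 + C(7, -4) = ((34 + 6) - 1)*88 - 1*(-4)*(3 - 4) = (40 - 1)*88 - 1*(-4)*(-1) = 39*88 - 4 = 3432 - 4 = 3428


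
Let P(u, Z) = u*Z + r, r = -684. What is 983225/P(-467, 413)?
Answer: -196645/38711 ≈ -5.0798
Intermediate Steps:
P(u, Z) = -684 + Z*u (P(u, Z) = u*Z - 684 = Z*u - 684 = -684 + Z*u)
983225/P(-467, 413) = 983225/(-684 + 413*(-467)) = 983225/(-684 - 192871) = 983225/(-193555) = 983225*(-1/193555) = -196645/38711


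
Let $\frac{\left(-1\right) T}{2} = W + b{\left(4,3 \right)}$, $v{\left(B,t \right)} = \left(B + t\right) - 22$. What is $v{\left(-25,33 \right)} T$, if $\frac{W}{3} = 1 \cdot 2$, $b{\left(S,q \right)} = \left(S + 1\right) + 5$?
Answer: $448$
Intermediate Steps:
$b{\left(S,q \right)} = 6 + S$ ($b{\left(S,q \right)} = \left(1 + S\right) + 5 = 6 + S$)
$W = 6$ ($W = 3 \cdot 1 \cdot 2 = 3 \cdot 2 = 6$)
$v{\left(B,t \right)} = -22 + B + t$
$T = -32$ ($T = - 2 \left(6 + \left(6 + 4\right)\right) = - 2 \left(6 + 10\right) = \left(-2\right) 16 = -32$)
$v{\left(-25,33 \right)} T = \left(-22 - 25 + 33\right) \left(-32\right) = \left(-14\right) \left(-32\right) = 448$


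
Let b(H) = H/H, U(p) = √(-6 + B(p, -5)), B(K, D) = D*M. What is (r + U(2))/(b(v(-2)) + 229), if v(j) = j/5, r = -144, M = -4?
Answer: -72/115 + √14/230 ≈ -0.60982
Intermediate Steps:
v(j) = j/5 (v(j) = j*(⅕) = j/5)
B(K, D) = -4*D (B(K, D) = D*(-4) = -4*D)
U(p) = √14 (U(p) = √(-6 - 4*(-5)) = √(-6 + 20) = √14)
b(H) = 1
(r + U(2))/(b(v(-2)) + 229) = (-144 + √14)/(1 + 229) = (-144 + √14)/230 = (-144 + √14)*(1/230) = -72/115 + √14/230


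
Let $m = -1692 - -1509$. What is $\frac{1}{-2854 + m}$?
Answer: $- \frac{1}{3037} \approx -0.00032927$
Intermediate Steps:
$m = -183$ ($m = -1692 + 1509 = -183$)
$\frac{1}{-2854 + m} = \frac{1}{-2854 - 183} = \frac{1}{-3037} = - \frac{1}{3037}$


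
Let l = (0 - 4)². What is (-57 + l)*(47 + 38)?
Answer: -3485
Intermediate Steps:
l = 16 (l = (-4)² = 16)
(-57 + l)*(47 + 38) = (-57 + 16)*(47 + 38) = -41*85 = -3485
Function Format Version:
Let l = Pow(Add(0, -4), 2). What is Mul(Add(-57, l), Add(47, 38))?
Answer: -3485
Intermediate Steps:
l = 16 (l = Pow(-4, 2) = 16)
Mul(Add(-57, l), Add(47, 38)) = Mul(Add(-57, 16), Add(47, 38)) = Mul(-41, 85) = -3485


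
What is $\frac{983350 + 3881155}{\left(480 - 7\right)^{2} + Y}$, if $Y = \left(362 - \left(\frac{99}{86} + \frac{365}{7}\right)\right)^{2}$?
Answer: $\frac{1762916070020}{115617161797} \approx 15.248$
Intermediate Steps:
$Y = \frac{34536877281}{362404}$ ($Y = \left(362 - \frac{32083}{602}\right)^{2} = \left(\frac{185841}{602}\right)^{2} = \frac{34536877281}{362404} \approx 95299.0$)
$\frac{983350 + 3881155}{\left(480 - 7\right)^{2} + Y} = \frac{983350 + 3881155}{\left(480 - 7\right)^{2} + \frac{34536877281}{362404}} = \frac{4864505}{473^{2} + \frac{34536877281}{362404}} = \frac{4864505}{223729 + \frac{34536877281}{362404}} = \frac{4864505}{\frac{115617161797}{362404}} = 4864505 \cdot \frac{362404}{115617161797} = \frac{1762916070020}{115617161797}$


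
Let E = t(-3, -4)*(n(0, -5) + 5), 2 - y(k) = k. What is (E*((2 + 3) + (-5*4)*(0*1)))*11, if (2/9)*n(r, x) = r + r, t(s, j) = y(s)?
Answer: 1375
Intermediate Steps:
y(k) = 2 - k
t(s, j) = 2 - s
n(r, x) = 9*r (n(r, x) = 9*(r + r)/2 = 9*(2*r)/2 = 9*r)
E = 25 (E = (2 - 1*(-3))*(9*0 + 5) = (2 + 3)*(0 + 5) = 5*5 = 25)
(E*((2 + 3) + (-5*4)*(0*1)))*11 = (25*((2 + 3) + (-5*4)*(0*1)))*11 = (25*(5 - 20*0))*11 = (25*(5 + 0))*11 = (25*5)*11 = 125*11 = 1375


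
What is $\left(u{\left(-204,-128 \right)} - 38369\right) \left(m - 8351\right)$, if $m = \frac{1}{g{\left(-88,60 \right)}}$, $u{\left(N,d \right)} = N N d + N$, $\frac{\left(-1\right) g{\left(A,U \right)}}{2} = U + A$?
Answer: $\frac{2509165957755}{56} \approx 4.4807 \cdot 10^{10}$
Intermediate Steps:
$g{\left(A,U \right)} = - 2 A - 2 U$ ($g{\left(A,U \right)} = - 2 \left(U + A\right) = - 2 \left(A + U\right) = - 2 A - 2 U$)
$u{\left(N,d \right)} = N + d N^{2}$ ($u{\left(N,d \right)} = N^{2} d + N = d N^{2} + N = N + d N^{2}$)
$m = \frac{1}{56}$ ($m = \frac{1}{\left(-2\right) \left(-88\right) - 120} = \frac{1}{176 - 120} = \frac{1}{56} \approx 0.017857$)
$\left(u{\left(-204,-128 \right)} - 38369\right) \left(m - 8351\right) = \left(- 204 \left(1 - -26112\right) - 38369\right) \left(\frac{1}{56} - 8351\right) = \left(- 204 \left(1 + 26112\right) - 38369\right) \left(- \frac{467655}{56}\right) = \left(\left(-204\right) 26113 - 38369\right) \left(- \frac{467655}{56}\right) = \left(-5327052 - 38369\right) \left(- \frac{467655}{56}\right) = \left(-5365421\right) \left(- \frac{467655}{56}\right) = \frac{2509165957755}{56}$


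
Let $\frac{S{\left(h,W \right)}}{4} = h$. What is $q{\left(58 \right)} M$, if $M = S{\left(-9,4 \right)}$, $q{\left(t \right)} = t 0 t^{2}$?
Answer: $0$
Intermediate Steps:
$S{\left(h,W \right)} = 4 h$
$q{\left(t \right)} = 0$ ($q{\left(t \right)} = 0 t^{2} = 0$)
$M = -36$ ($M = 4 \left(-9\right) = -36$)
$q{\left(58 \right)} M = 0 \left(-36\right) = 0$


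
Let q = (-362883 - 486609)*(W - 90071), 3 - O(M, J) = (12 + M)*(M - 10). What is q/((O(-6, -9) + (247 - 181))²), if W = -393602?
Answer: 45652927124/3025 ≈ 1.5092e+7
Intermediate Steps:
O(M, J) = 3 - (-10 + M)*(12 + M) (O(M, J) = 3 - (12 + M)*(M - 10) = 3 - (12 + M)*(-10 + M) = 3 - (-10 + M)*(12 + M))
q = 410876344116 (q = (-362883 - 486609)*(-393602 - 90071) = -849492*(-483673) = 410876344116)
q/((O(-6, -9) + (247 - 181))²) = 410876344116/(((123 - 1*(-6)² - 2*(-6)) + (247 - 181))²) = 410876344116/(((123 - 1*36 + 12) + 66)²) = 410876344116/(((123 - 36 + 12) + 66)²) = 410876344116/((99 + 66)²) = 410876344116/(165²) = 410876344116/27225 = 410876344116*(1/27225) = 45652927124/3025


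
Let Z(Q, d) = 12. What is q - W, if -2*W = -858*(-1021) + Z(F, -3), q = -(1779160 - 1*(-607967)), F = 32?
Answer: -1949112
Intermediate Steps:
q = -2387127 (q = -(1779160 + 607967) = -1*2387127 = -2387127)
W = -438015 (W = -(-858*(-1021) + 12)/2 = -(876018 + 12)/2 = -½*876030 = -438015)
q - W = -2387127 - 1*(-438015) = -2387127 + 438015 = -1949112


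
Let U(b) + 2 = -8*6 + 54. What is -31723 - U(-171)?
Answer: -31727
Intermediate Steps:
U(b) = 4 (U(b) = -2 + (-8*6 + 54) = -2 + (-48 + 54) = -2 + 6 = 4)
-31723 - U(-171) = -31723 - 1*4 = -31723 - 4 = -31727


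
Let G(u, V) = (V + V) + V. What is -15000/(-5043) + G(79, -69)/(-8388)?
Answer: 4698663/1566692 ≈ 2.9991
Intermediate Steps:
G(u, V) = 3*V (G(u, V) = 2*V + V = 3*V)
-15000/(-5043) + G(79, -69)/(-8388) = -15000/(-5043) + (3*(-69))/(-8388) = -15000*(-1/5043) - 207*(-1/8388) = 5000/1681 + 23/932 = 4698663/1566692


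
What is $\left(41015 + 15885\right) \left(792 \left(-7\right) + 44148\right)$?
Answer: $2196567600$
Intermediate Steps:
$\left(41015 + 15885\right) \left(792 \left(-7\right) + 44148\right) = 56900 \left(-5544 + 44148\right) = 56900 \cdot 38604 = 2196567600$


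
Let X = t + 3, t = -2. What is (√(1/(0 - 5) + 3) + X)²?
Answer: (5 + √70)²/25 ≈ 7.1466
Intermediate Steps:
X = 1 (X = -2 + 3 = 1)
(√(1/(0 - 5) + 3) + X)² = (√(1/(0 - 5) + 3) + 1)² = (√(1/(-5) + 3) + 1)² = (√(-⅕ + 3) + 1)² = (√(14/5) + 1)² = (√70/5 + 1)² = (1 + √70/5)²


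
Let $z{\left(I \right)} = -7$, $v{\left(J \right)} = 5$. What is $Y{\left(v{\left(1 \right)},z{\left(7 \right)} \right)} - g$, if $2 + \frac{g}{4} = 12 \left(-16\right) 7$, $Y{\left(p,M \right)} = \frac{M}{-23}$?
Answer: $\frac{123839}{23} \approx 5384.3$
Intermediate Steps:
$Y{\left(p,M \right)} = - \frac{M}{23}$ ($Y{\left(p,M \right)} = M \left(- \frac{1}{23}\right) = - \frac{M}{23}$)
$g = -5384$ ($g = -8 + 4 \cdot 12 \left(-16\right) 7 = -8 + 4 \left(\left(-192\right) 7\right) = -8 + 4 \left(-1344\right) = -8 - 5376 = -5384$)
$Y{\left(v{\left(1 \right)},z{\left(7 \right)} \right)} - g = \left(- \frac{1}{23}\right) \left(-7\right) - -5384 = \frac{7}{23} + 5384 = \frac{123839}{23}$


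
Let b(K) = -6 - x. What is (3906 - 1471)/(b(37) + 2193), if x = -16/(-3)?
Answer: 1461/1309 ≈ 1.1161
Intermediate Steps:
x = 16/3 (x = -16*(-1/3) = 16/3 ≈ 5.3333)
b(K) = -34/3 (b(K) = -6 - 1*16/3 = -6 - 16/3 = -34/3)
(3906 - 1471)/(b(37) + 2193) = (3906 - 1471)/(-34/3 + 2193) = 2435/(6545/3) = 2435*(3/6545) = 1461/1309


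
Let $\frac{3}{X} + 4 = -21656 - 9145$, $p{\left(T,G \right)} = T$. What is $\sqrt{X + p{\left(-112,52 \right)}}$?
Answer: $\frac{i \sqrt{106282271215}}{30805} \approx 10.583 i$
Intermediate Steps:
$X = - \frac{3}{30805}$ ($X = \frac{3}{-4 - 30801} = \frac{3}{-30805} = 3 \left(- \frac{1}{30805}\right) = - \frac{3}{30805} \approx -9.7387 \cdot 10^{-5}$)
$\sqrt{X + p{\left(-112,52 \right)}} = \sqrt{- \frac{3}{30805} - 112} = \sqrt{- \frac{3450163}{30805}} = \frac{i \sqrt{106282271215}}{30805}$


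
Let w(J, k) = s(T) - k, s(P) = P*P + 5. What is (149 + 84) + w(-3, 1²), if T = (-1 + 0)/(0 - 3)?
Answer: 2134/9 ≈ 237.11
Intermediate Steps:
T = ⅓ (T = -1/(-3) = -1*(-⅓) = ⅓ ≈ 0.33333)
s(P) = 5 + P² (s(P) = P² + 5 = 5 + P²)
w(J, k) = 46/9 - k (w(J, k) = (5 + (⅓)²) - k = (5 + ⅑) - k = 46/9 - k)
(149 + 84) + w(-3, 1²) = (149 + 84) + (46/9 - 1*1²) = 233 + (46/9 - 1*1) = 233 + (46/9 - 1) = 233 + 37/9 = 2134/9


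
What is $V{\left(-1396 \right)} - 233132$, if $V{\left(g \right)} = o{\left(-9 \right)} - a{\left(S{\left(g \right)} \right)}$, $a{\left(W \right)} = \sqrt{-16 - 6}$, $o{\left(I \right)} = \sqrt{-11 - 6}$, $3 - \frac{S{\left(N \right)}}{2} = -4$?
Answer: $-233132 + i \sqrt{17} - i \sqrt{22} \approx -2.3313 \cdot 10^{5} - 0.56731 i$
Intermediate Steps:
$S{\left(N \right)} = 14$ ($S{\left(N \right)} = 6 - -8 = 6 + 8 = 14$)
$o{\left(I \right)} = i \sqrt{17}$ ($o{\left(I \right)} = \sqrt{-17} = i \sqrt{17}$)
$a{\left(W \right)} = i \sqrt{22}$ ($a{\left(W \right)} = \sqrt{-22} = i \sqrt{22}$)
$V{\left(g \right)} = i \sqrt{17} - i \sqrt{22}$
$V{\left(-1396 \right)} - 233132 = i \left(\sqrt{17} - \sqrt{22}\right) - 233132 = -233132 + i \left(\sqrt{17} - \sqrt{22}\right)$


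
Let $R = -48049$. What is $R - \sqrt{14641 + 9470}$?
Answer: $-48049 - 3 \sqrt{2679} \approx -48204.0$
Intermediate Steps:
$R - \sqrt{14641 + 9470} = -48049 - \sqrt{14641 + 9470} = -48049 - \sqrt{24111} = -48049 - 3 \sqrt{2679}$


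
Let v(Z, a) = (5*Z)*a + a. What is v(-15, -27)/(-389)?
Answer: -1998/389 ≈ -5.1362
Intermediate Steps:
v(Z, a) = a + 5*Z*a (v(Z, a) = 5*Z*a + a = a + 5*Z*a)
v(-15, -27)/(-389) = -27*(1 + 5*(-15))/(-389) = -27*(1 - 75)*(-1/389) = -27*(-74)*(-1/389) = 1998*(-1/389) = -1998/389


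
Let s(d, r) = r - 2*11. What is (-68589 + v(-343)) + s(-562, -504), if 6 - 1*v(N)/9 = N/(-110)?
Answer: -7599797/110 ≈ -69089.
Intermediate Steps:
v(N) = 54 + 9*N/110 (v(N) = 54 - 9*N/(-110) = 54 - 9*N*(-1)/110 = 54 - (-9)*N/110 = 54 + 9*N/110)
s(d, r) = -22 + r (s(d, r) = r - 22 = -22 + r)
(-68589 + v(-343)) + s(-562, -504) = (-68589 + (54 + (9/110)*(-343))) + (-22 - 504) = (-68589 + (54 - 3087/110)) - 526 = (-68589 + 2853/110) - 526 = -7541937/110 - 526 = -7599797/110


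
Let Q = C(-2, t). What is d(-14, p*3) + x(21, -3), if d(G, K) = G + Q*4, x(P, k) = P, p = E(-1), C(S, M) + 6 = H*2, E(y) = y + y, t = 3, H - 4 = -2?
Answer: -1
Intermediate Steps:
H = 2 (H = 4 - 2 = 2)
E(y) = 2*y
C(S, M) = -2 (C(S, M) = -6 + 2*2 = -6 + 4 = -2)
p = -2 (p = 2*(-1) = -2)
Q = -2
d(G, K) = -8 + G (d(G, K) = G - 2*4 = G - 8 = -8 + G)
d(-14, p*3) + x(21, -3) = (-8 - 14) + 21 = -22 + 21 = -1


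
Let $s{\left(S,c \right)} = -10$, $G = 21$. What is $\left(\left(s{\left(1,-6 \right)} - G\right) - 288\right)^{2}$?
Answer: $101761$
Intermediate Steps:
$\left(\left(s{\left(1,-6 \right)} - G\right) - 288\right)^{2} = \left(\left(-10 - 21\right) - 288\right)^{2} = \left(-31 - 288\right)^{2} = \left(-319\right)^{2} = 101761$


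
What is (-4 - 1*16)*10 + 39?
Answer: -161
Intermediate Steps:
(-4 - 1*16)*10 + 39 = (-4 - 16)*10 + 39 = -20*10 + 39 = -200 + 39 = -161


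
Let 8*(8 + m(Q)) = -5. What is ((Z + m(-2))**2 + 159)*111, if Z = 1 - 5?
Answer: 2261847/64 ≈ 35341.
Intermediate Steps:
m(Q) = -69/8 (m(Q) = -8 + (1/8)*(-5) = -8 - 5/8 = -69/8)
Z = -4
((Z + m(-2))**2 + 159)*111 = ((-4 - 69/8)**2 + 159)*111 = ((-101/8)**2 + 159)*111 = (10201/64 + 159)*111 = (20377/64)*111 = 2261847/64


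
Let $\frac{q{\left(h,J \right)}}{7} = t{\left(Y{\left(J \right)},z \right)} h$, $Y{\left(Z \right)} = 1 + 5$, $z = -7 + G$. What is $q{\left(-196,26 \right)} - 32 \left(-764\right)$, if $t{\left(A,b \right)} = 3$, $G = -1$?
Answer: $20332$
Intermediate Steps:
$z = -8$ ($z = -7 - 1 = -8$)
$Y{\left(Z \right)} = 6$
$q{\left(h,J \right)} = 21 h$ ($q{\left(h,J \right)} = 7 \cdot 3 h = 21 h$)
$q{\left(-196,26 \right)} - 32 \left(-764\right) = 21 \left(-196\right) - 32 \left(-764\right) = -4116 - -24448 = -4116 + 24448 = 20332$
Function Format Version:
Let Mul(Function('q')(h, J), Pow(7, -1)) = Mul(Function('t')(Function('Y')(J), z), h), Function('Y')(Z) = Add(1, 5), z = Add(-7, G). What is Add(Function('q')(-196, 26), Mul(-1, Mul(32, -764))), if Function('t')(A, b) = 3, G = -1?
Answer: 20332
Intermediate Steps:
z = -8 (z = Add(-7, -1) = -8)
Function('Y')(Z) = 6
Function('q')(h, J) = Mul(21, h) (Function('q')(h, J) = Mul(7, Mul(3, h)) = Mul(21, h))
Add(Function('q')(-196, 26), Mul(-1, Mul(32, -764))) = Add(Mul(21, -196), Mul(-1, Mul(32, -764))) = Add(-4116, Mul(-1, -24448)) = Add(-4116, 24448) = 20332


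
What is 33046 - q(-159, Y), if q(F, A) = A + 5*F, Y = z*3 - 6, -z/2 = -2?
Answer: 33835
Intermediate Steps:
z = 4 (z = -2*(-2) = 4)
Y = 6 (Y = 4*3 - 6 = 12 - 6 = 6)
33046 - q(-159, Y) = 33046 - (6 + 5*(-159)) = 33046 - (6 - 795) = 33046 - 1*(-789) = 33046 + 789 = 33835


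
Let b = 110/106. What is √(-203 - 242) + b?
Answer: 55/53 + I*√445 ≈ 1.0377 + 21.095*I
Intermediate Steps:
b = 55/53 (b = 110*(1/106) = 55/53 ≈ 1.0377)
√(-203 - 242) + b = √(-203 - 242) + 55/53 = √(-445) + 55/53 = I*√445 + 55/53 = 55/53 + I*√445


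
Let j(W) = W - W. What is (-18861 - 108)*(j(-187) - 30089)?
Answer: 570758241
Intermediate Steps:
j(W) = 0
(-18861 - 108)*(j(-187) - 30089) = (-18861 - 108)*(0 - 30089) = -18969*(-30089) = 570758241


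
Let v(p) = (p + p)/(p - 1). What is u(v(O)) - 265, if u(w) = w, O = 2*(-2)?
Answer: -1317/5 ≈ -263.40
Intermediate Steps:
O = -4
v(p) = 2*p/(-1 + p) (v(p) = (2*p)/(-1 + p) = 2*p/(-1 + p))
u(v(O)) - 265 = 2*(-4)/(-1 - 4) - 265 = 2*(-4)/(-5) - 265 = 2*(-4)*(-⅕) - 265 = 8/5 - 265 = -1317/5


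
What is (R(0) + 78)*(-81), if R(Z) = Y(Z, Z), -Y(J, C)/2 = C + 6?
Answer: -5346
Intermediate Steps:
Y(J, C) = -12 - 2*C (Y(J, C) = -2*(C + 6) = -2*(6 + C) = -12 - 2*C)
R(Z) = -12 - 2*Z
(R(0) + 78)*(-81) = ((-12 - 2*0) + 78)*(-81) = ((-12 + 0) + 78)*(-81) = (-12 + 78)*(-81) = 66*(-81) = -5346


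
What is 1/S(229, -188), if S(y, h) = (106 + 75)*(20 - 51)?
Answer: -1/5611 ≈ -0.00017822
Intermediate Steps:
S(y, h) = -5611 (S(y, h) = 181*(-31) = -5611)
1/S(229, -188) = 1/(-5611) = -1/5611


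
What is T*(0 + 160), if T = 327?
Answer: 52320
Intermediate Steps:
T*(0 + 160) = 327*(0 + 160) = 327*160 = 52320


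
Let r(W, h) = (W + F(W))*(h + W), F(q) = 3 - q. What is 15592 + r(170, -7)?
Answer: 16081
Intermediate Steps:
r(W, h) = 3*W + 3*h (r(W, h) = (W + (3 - W))*(h + W) = 3*(W + h) = 3*W + 3*h)
15592 + r(170, -7) = 15592 + (3*170 + 3*(-7)) = 15592 + (510 - 21) = 15592 + 489 = 16081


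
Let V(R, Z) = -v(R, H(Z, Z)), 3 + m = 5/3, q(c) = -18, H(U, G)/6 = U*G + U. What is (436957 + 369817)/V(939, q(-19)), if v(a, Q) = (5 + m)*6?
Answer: -403387/11 ≈ -36672.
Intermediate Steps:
H(U, G) = 6*U + 6*G*U (H(U, G) = 6*(U*G + U) = 6*(G*U + U) = 6*(U + G*U) = 6*U + 6*G*U)
m = -4/3 (m = -3 + 5/3 = -4/3 ≈ -1.3333)
v(a, Q) = 22 (v(a, Q) = (5 - 4/3)*6 = (11/3)*6 = 22)
V(R, Z) = -22 (V(R, Z) = -1*22 = -22)
(436957 + 369817)/V(939, q(-19)) = (436957 + 369817)/(-22) = 806774*(-1/22) = -403387/11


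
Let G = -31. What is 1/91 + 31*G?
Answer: -87450/91 ≈ -960.99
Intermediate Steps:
1/91 + 31*G = 1/91 + 31*(-31) = 1/91 - 961 = -87450/91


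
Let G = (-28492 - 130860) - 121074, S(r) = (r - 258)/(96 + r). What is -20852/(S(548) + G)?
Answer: 6714344/90297027 ≈ 0.074358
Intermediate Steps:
S(r) = (-258 + r)/(96 + r)
G = -280426 (G = -159352 - 121074 = -280426)
-20852/(S(548) + G) = -20852/((-258 + 548)/(96 + 548) - 280426) = -20852/(290/644 - 280426) = -20852/((1/644)*290 - 280426) = -20852/(145/322 - 280426) = -20852/(-90297027/322) = -20852*(-322/90297027) = 6714344/90297027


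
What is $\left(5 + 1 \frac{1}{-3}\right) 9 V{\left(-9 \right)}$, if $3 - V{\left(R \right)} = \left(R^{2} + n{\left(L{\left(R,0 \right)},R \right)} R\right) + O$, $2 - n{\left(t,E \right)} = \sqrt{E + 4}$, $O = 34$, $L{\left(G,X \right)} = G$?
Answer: $-3948 - 378 i \sqrt{5} \approx -3948.0 - 845.23 i$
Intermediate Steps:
$n{\left(t,E \right)} = 2 - \sqrt{4 + E}$ ($n{\left(t,E \right)} = 2 - \sqrt{E + 4} = 2 - \sqrt{4 + E}$)
$V{\left(R \right)} = -31 - R^{2} - R \left(2 - \sqrt{4 + R}\right)$ ($V{\left(R \right)} = 3 - \left(\left(R^{2} + \left(2 - \sqrt{4 + R}\right) R\right) + 34\right) = 3 - \left(\left(R^{2} + R \left(2 - \sqrt{4 + R}\right)\right) + 34\right) = 3 - \left(34 + R^{2} + R \left(2 - \sqrt{4 + R}\right)\right) = -31 - R^{2} - R \left(2 - \sqrt{4 + R}\right)$)
$\left(5 + 1 \frac{1}{-3}\right) 9 V{\left(-9 \right)} = \left(5 + 1 \frac{1}{-3}\right) 9 \left(-31 - \left(-9\right)^{2} - 9 \left(-2 + \sqrt{4 - 9}\right)\right) = \left(5 + 1 \left(- \frac{1}{3}\right)\right) 9 \left(-31 - 81 - 9 \left(-2 + \sqrt{-5}\right)\right) = \left(5 - \frac{1}{3}\right) 9 \left(-31 - 81 - 9 \left(-2 + i \sqrt{5}\right)\right) = \frac{14}{3} \cdot 9 \left(-31 - 81 + \left(18 - 9 i \sqrt{5}\right)\right) = 42 \left(-94 - 9 i \sqrt{5}\right) = -3948 - 378 i \sqrt{5}$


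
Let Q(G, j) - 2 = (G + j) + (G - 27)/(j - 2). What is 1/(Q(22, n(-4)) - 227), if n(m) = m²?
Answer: -14/2623 ≈ -0.0053374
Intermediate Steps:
Q(G, j) = 2 + G + j + (-27 + G)/(-2 + j) (Q(G, j) = 2 + ((G + j) + (G - 27)/(j - 2)) = 2 + ((G + j) + (-27 + G)/(-2 + j)) = 2 + (G + j + (-27 + G)/(-2 + j)) = 2 + G + j + (-27 + G)/(-2 + j))
1/(Q(22, n(-4)) - 227) = 1/((-31 + ((-4)²)² - 1*22 + 22*(-4)²)/(-2 + (-4)²) - 227) = 1/((-31 + 16² - 22 + 22*16)/(-2 + 16) - 227) = 1/((-31 + 256 - 22 + 352)/14 - 227) = 1/((1/14)*555 - 227) = 1/(555/14 - 227) = 1/(-2623/14) = -14/2623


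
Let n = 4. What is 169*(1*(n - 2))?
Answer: 338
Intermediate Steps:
169*(1*(n - 2)) = 169*(1*(4 - 2)) = 169*(1*2) = 169*2 = 338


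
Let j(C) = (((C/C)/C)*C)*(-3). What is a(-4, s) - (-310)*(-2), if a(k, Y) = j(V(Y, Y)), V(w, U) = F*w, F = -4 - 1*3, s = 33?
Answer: -623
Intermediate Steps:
F = -7 (F = -4 - 3 = -7)
V(w, U) = -7*w
j(C) = -3 (j(C) = ((1/C)*C)*(-3) = (C/C)*(-3) = 1*(-3) = -3)
a(k, Y) = -3
a(-4, s) - (-310)*(-2) = -3 - (-310)*(-2) = -3 - 1*620 = -3 - 620 = -623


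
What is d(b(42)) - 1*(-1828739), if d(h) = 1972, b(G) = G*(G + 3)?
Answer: 1830711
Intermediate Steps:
b(G) = G*(3 + G)
d(b(42)) - 1*(-1828739) = 1972 - 1*(-1828739) = 1972 + 1828739 = 1830711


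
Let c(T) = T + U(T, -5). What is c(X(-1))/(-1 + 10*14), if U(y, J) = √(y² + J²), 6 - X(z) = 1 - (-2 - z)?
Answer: 4/139 + √41/139 ≈ 0.074843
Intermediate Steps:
X(z) = 3 - z (X(z) = 6 - (1 - (-2 - z)) = 6 - (1 + (2 + z)) = 6 - (3 + z) = 6 + (-3 - z) = 3 - z)
U(y, J) = √(J² + y²)
c(T) = T + √(25 + T²) (c(T) = T + √((-5)² + T²) = T + √(25 + T²))
c(X(-1))/(-1 + 10*14) = ((3 - 1*(-1)) + √(25 + (3 - 1*(-1))²))/(-1 + 10*14) = ((3 + 1) + √(25 + (3 + 1)²))/(-1 + 140) = (4 + √(25 + 4²))/139 = (4 + √(25 + 16))*(1/139) = (4 + √41)*(1/139) = 4/139 + √41/139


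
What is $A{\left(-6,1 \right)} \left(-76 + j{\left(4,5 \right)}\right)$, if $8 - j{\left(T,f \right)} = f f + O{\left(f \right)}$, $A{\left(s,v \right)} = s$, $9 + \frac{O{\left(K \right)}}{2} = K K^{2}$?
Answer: $1950$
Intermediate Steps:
$O{\left(K \right)} = -18 + 2 K^{3}$ ($O{\left(K \right)} = -18 + 2 K K^{2} = -18 + 2 K^{3}$)
$j{\left(T,f \right)} = 26 - f^{2} - 2 f^{3}$ ($j{\left(T,f \right)} = 8 - \left(f f + \left(-18 + 2 f^{3}\right)\right) = 8 - \left(f^{2} + \left(-18 + 2 f^{3}\right)\right) = 8 - \left(-18 + f^{2} + 2 f^{3}\right) = 26 - f^{2} - 2 f^{3}$)
$A{\left(-6,1 \right)} \left(-76 + j{\left(4,5 \right)}\right) = - 6 \left(-76 - \left(-1 + 250\right)\right) = - 6 \left(-76 - 249\right) = \left(-6\right) \left(-325\right) = 1950$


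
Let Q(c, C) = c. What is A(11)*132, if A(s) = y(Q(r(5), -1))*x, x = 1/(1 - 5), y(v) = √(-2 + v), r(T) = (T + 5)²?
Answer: -231*√2 ≈ -326.68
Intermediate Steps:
r(T) = (5 + T)²
x = -¼ (x = 1/(-4) = -¼ ≈ -0.25000)
A(s) = -7*√2/4 (A(s) = √(-2 + (5 + 5)²)*(-¼) = √(-2 + 10²)*(-¼) = √(-2 + 100)*(-¼) = √98*(-¼) = (7*√2)*(-¼) = -7*√2/4)
A(11)*132 = -7*√2/4*132 = -231*√2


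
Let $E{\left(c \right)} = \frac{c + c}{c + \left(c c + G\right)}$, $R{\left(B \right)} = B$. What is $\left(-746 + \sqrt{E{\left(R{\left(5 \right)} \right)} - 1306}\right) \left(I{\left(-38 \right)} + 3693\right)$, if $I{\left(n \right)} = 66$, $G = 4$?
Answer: $-2804214 + \frac{26313 i \sqrt{7701}}{17} \approx -2.8042 \cdot 10^{6} + 1.3583 \cdot 10^{5} i$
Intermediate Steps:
$E{\left(c \right)} = \frac{2 c}{4 + c + c^{2}}$ ($E{\left(c \right)} = \frac{c + c}{c + \left(c c + 4\right)} = \frac{2 c}{c + \left(c^{2} + 4\right)} = \frac{2 c}{c + \left(4 + c^{2}\right)} = \frac{2 c}{4 + c + c^{2}}$)
$\left(-746 + \sqrt{E{\left(R{\left(5 \right)} \right)} - 1306}\right) \left(I{\left(-38 \right)} + 3693\right) = \left(-746 + \sqrt{2 \cdot 5 \frac{1}{4 + 5 + 5^{2}} - 1306}\right) \left(66 + 3693\right) = \left(-746 + \sqrt{2 \cdot 5 \frac{1}{4 + 5 + 25} - 1306}\right) 3759 = \left(-746 + \sqrt{2 \cdot 5 \cdot \frac{1}{34} - 1306}\right) 3759 = \left(-746 + \sqrt{\frac{5}{17} - 1306}\right) 3759 = \left(-746 + \sqrt{- \frac{22197}{17}}\right) 3759 = \left(-746 + \frac{7 i \sqrt{7701}}{17}\right) 3759 = -2804214 + \frac{26313 i \sqrt{7701}}{17}$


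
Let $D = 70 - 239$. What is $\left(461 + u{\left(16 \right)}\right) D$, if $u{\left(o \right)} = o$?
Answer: $-80613$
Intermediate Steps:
$D = -169$
$\left(461 + u{\left(16 \right)}\right) D = \left(461 + 16\right) \left(-169\right) = 477 \left(-169\right) = -80613$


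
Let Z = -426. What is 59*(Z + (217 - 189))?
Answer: -23482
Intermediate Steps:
59*(Z + (217 - 189)) = 59*(-426 + (217 - 189)) = 59*(-426 + 28) = 59*(-398) = -23482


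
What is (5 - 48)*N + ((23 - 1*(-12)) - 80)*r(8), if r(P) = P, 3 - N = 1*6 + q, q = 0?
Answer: -231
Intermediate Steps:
N = -3 (N = 3 - (1*6 + 0) = 3 - (6 + 0) = 3 - 1*6 = 3 - 6 = -3)
(5 - 48)*N + ((23 - 1*(-12)) - 80)*r(8) = (5 - 48)*(-3) + ((23 - 1*(-12)) - 80)*8 = -43*(-3) + ((23 + 12) - 80)*8 = 129 + (35 - 80)*8 = 129 - 45*8 = 129 - 360 = -231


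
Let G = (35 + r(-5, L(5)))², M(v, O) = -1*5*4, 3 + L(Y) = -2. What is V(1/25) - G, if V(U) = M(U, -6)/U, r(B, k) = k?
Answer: -1400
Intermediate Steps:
L(Y) = -5 (L(Y) = -3 - 2 = -5)
M(v, O) = -20 (M(v, O) = -5*4 = -20)
V(U) = -20/U
G = 900 (G = (35 - 5)² = 30² = 900)
V(1/25) - G = -20/(1/25) - 1*900 = -20/1/25 - 900 = -20*25 - 900 = -500 - 900 = -1400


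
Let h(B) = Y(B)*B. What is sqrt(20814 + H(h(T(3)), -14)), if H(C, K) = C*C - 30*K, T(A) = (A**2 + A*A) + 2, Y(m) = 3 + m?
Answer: sqrt(232834) ≈ 482.53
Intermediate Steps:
T(A) = 2 + 2*A**2 (T(A) = (A**2 + A**2) + 2 = 2*A**2 + 2 = 2 + 2*A**2)
h(B) = B*(3 + B) (h(B) = (3 + B)*B = B*(3 + B))
H(C, K) = C**2 - 30*K
sqrt(20814 + H(h(T(3)), -14)) = sqrt(20814 + (((2 + 2*3**2)*(3 + (2 + 2*3**2)))**2 - 30*(-14))) = sqrt(20814 + (((2 + 2*9)*(3 + (2 + 2*9)))**2 + 420)) = sqrt(20814 + (((2 + 18)*(3 + (2 + 18)))**2 + 420)) = sqrt(20814 + ((20*(3 + 20))**2 + 420)) = sqrt(20814 + ((20*23)**2 + 420)) = sqrt(20814 + (460**2 + 420)) = sqrt(20814 + (211600 + 420)) = sqrt(20814 + 212020) = sqrt(232834)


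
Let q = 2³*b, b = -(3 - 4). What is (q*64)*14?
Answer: 7168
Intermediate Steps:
b = 1 (b = -1*(-1) = 1)
q = 8 (q = 2³*1 = 8*1 = 8)
(q*64)*14 = (8*64)*14 = 512*14 = 7168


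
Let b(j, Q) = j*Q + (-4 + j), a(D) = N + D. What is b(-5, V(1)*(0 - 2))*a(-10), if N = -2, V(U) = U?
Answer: -12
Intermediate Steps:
a(D) = -2 + D
b(j, Q) = -4 + j + Q*j (b(j, Q) = Q*j + (-4 + j) = -4 + j + Q*j)
b(-5, V(1)*(0 - 2))*a(-10) = (-4 - 5 + (1*(0 - 2))*(-5))*(-2 - 10) = (-4 - 5 + (1*(-2))*(-5))*(-12) = (-4 - 5 - 2*(-5))*(-12) = (-4 - 5 + 10)*(-12) = 1*(-12) = -12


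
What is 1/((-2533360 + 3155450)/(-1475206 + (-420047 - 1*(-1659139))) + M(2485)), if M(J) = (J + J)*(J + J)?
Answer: 118057/2916113840255 ≈ 4.0484e-8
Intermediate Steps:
M(J) = 4*J**2 (M(J) = (2*J)*(2*J) = 4*J**2)
1/((-2533360 + 3155450)/(-1475206 + (-420047 - 1*(-1659139))) + M(2485)) = 1/((-2533360 + 3155450)/(-1475206 + (-420047 - 1*(-1659139))) + 4*2485**2) = 1/(622090/(-1475206 + (-420047 + 1659139)) + 4*6175225) = 1/(622090/(-1475206 + 1239092) + 24700900) = 1/(622090/(-236114) + 24700900) = 1/(622090*(-1/236114) + 24700900) = 1/(-311045/118057 + 24700900) = 1/(2916113840255/118057) = 118057/2916113840255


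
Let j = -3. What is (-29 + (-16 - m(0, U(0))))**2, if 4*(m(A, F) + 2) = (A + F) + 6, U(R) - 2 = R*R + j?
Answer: 31329/16 ≈ 1958.1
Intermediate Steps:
U(R) = -1 + R**2 (U(R) = 2 + (R*R - 3) = 2 + (R**2 - 3) = 2 + (-3 + R**2) = -1 + R**2)
m(A, F) = -1/2 + A/4 + F/4 (m(A, F) = -2 + ((A + F) + 6)/4 = -2 + (6 + A + F)/4 = -2 + (3/2 + A/4 + F/4) = -1/2 + A/4 + F/4)
(-29 + (-16 - m(0, U(0))))**2 = (-29 + (-16 - (-1/2 + (1/4)*0 + (-1 + 0**2)/4)))**2 = (-29 + (-16 - (-1/2 + 0 + (-1 + 0)/4)))**2 = (-29 + (-16 - (-1/2 + 0 + (1/4)*(-1))))**2 = (-29 + (-16 - (-1/2 + 0 - 1/4)))**2 = (-29 + (-16 - 1*(-3/4)))**2 = (-29 + (-16 + 3/4))**2 = (-29 - 61/4)**2 = (-177/4)**2 = 31329/16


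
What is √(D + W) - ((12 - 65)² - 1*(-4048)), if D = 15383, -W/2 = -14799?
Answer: -6857 + √44981 ≈ -6644.9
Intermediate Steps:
W = 29598 (W = -2*(-14799) = 29598)
√(D + W) - ((12 - 65)² - 1*(-4048)) = √(15383 + 29598) - ((12 - 65)² - 1*(-4048)) = √44981 - ((-53)² + 4048) = √44981 - (2809 + 4048) = √44981 - 1*6857 = √44981 - 6857 = -6857 + √44981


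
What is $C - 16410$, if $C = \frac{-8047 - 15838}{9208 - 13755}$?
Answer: $- \frac{74592385}{4547} \approx -16405.0$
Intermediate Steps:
$C = \frac{23885}{4547}$ ($C = - \frac{23885}{-4547} = \left(-23885\right) \left(- \frac{1}{4547}\right) = \frac{23885}{4547} \approx 5.2529$)
$C - 16410 = \frac{23885}{4547} - 16410 = - \frac{74592385}{4547}$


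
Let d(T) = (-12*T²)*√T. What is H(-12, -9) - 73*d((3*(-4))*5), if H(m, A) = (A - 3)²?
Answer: 144 + 6307200*I*√15 ≈ 144.0 + 2.4428e+7*I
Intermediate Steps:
H(m, A) = (-3 + A)²
d(T) = -12*T^(5/2)
H(-12, -9) - 73*d((3*(-4))*5) = (-3 - 9)² - (-876)*((3*(-4))*5)^(5/2) = (-12)² - (-876)*(-12*5)^(5/2) = 144 - (-876)*(-60)^(5/2) = 144 - (-876)*7200*I*√15 = 144 - (-6307200)*I*√15 = 144 + 6307200*I*√15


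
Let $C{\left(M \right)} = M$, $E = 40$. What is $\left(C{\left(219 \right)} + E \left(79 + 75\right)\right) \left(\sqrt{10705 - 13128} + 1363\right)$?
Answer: $8694577 + 6379 i \sqrt{2423} \approx 8.6946 \cdot 10^{6} + 3.14 \cdot 10^{5} i$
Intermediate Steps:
$\left(C{\left(219 \right)} + E \left(79 + 75\right)\right) \left(\sqrt{10705 - 13128} + 1363\right) = \left(219 + 40 \left(79 + 75\right)\right) \left(\sqrt{10705 - 13128} + 1363\right) = \left(219 + 40 \cdot 154\right) \left(\sqrt{-2423} + 1363\right) = \left(219 + 6160\right) \left(i \sqrt{2423} + 1363\right) = 6379 \left(1363 + i \sqrt{2423}\right) = 8694577 + 6379 i \sqrt{2423}$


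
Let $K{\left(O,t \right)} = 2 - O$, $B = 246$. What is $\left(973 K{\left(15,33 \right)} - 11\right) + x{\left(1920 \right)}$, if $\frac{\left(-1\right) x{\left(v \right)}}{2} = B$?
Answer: $-13152$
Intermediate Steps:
$x{\left(v \right)} = -492$ ($x{\left(v \right)} = \left(-2\right) 246 = -492$)
$\left(973 K{\left(15,33 \right)} - 11\right) + x{\left(1920 \right)} = \left(973 \left(2 - 15\right) - 11\right) - 492 = \left(973 \left(-13\right) - 11\right) - 492 = \left(-12649 - 11\right) - 492 = -12660 - 492 = -13152$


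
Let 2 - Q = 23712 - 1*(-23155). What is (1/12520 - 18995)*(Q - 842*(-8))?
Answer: 9543374404471/12520 ≈ 7.6225e+8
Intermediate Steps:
Q = -46865 (Q = 2 - (23712 - 1*(-23155)) = 2 - (23712 + 23155) = 2 - 1*46867 = 2 - 46867 = -46865)
(1/12520 - 18995)*(Q - 842*(-8)) = (1/12520 - 18995)*(-46865 - 842*(-8)) = (1/12520 - 18995)*(-46865 + 6736) = -237817399/12520*(-40129) = 9543374404471/12520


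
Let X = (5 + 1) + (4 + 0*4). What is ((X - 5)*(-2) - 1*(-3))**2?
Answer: 49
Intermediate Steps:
X = 10 (X = 6 + (4 + 0) = 6 + 4 = 10)
((X - 5)*(-2) - 1*(-3))**2 = ((10 - 5)*(-2) - 1*(-3))**2 = (5*(-2) + 3)**2 = (-10 + 3)**2 = (-7)**2 = 49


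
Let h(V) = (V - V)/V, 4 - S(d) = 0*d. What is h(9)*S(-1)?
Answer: 0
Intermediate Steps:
S(d) = 4 (S(d) = 4 - 0*d = 4 - 1*0 = 4 + 0 = 4)
h(V) = 0 (h(V) = 0/V = 0)
h(9)*S(-1) = 0*4 = 0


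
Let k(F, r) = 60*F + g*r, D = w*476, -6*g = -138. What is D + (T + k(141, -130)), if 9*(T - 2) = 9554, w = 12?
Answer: 110210/9 ≈ 12246.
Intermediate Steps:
T = 9572/9 (T = 2 + (⅑)*9554 = 2 + 9554/9 = 9572/9 ≈ 1063.6)
g = 23 (g = -⅙*(-138) = 23)
D = 5712 (D = 12*476 = 5712)
k(F, r) = 23*r + 60*F (k(F, r) = 60*F + 23*r = 23*r + 60*F)
D + (T + k(141, -130)) = 5712 + (9572/9 + (23*(-130) + 60*141)) = 5712 + (9572/9 + (-2990 + 8460)) = 5712 + (9572/9 + 5470) = 5712 + 58802/9 = 110210/9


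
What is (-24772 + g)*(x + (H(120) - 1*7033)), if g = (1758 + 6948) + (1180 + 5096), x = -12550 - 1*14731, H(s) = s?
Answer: 334759260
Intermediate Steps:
x = -27281 (x = -12550 - 14731 = -27281)
g = 14982 (g = 8706 + 6276 = 14982)
(-24772 + g)*(x + (H(120) - 1*7033)) = (-24772 + 14982)*(-27281 + (120 - 1*7033)) = -9790*(-27281 + (120 - 7033)) = -9790*(-27281 - 6913) = -9790*(-34194) = 334759260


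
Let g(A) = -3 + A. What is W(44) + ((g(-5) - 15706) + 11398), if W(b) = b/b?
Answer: -4315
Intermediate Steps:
W(b) = 1
W(44) + ((g(-5) - 15706) + 11398) = 1 + (((-3 - 5) - 15706) + 11398) = 1 + ((-8 - 15706) + 11398) = 1 + (-15714 + 11398) = 1 - 4316 = -4315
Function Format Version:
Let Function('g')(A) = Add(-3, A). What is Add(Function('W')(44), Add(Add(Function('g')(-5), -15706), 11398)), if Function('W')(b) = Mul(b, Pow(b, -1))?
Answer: -4315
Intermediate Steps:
Function('W')(b) = 1
Add(Function('W')(44), Add(Add(Function('g')(-5), -15706), 11398)) = Add(1, Add(Add(Add(-3, -5), -15706), 11398)) = Add(1, Add(Add(-8, -15706), 11398)) = Add(1, Add(-15714, 11398)) = Add(1, -4316) = -4315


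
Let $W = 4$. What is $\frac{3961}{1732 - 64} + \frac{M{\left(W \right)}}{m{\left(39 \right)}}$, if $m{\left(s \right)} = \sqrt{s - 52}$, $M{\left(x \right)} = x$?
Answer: $\frac{3961}{1668} - \frac{4 i \sqrt{13}}{13} \approx 2.3747 - 1.1094 i$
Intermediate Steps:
$m{\left(s \right)} = \sqrt{-52 + s}$
$\frac{3961}{1732 - 64} + \frac{M{\left(W \right)}}{m{\left(39 \right)}} = \frac{3961}{1732 - 64} + \frac{4}{\sqrt{-52 + 39}} = \frac{3961}{1668} + \frac{4}{\sqrt{-13}} = 3961 \cdot \frac{1}{1668} + \frac{4}{i \sqrt{13}} = \frac{3961}{1668} + 4 \left(- \frac{i \sqrt{13}}{13}\right) = \frac{3961}{1668} - \frac{4 i \sqrt{13}}{13}$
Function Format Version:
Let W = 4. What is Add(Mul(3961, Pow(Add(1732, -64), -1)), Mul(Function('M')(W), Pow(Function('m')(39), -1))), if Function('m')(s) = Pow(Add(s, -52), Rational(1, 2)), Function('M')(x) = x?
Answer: Add(Rational(3961, 1668), Mul(Rational(-4, 13), I, Pow(13, Rational(1, 2)))) ≈ Add(2.3747, Mul(-1.1094, I))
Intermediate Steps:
Function('m')(s) = Pow(Add(-52, s), Rational(1, 2))
Add(Mul(3961, Pow(Add(1732, -64), -1)), Mul(Function('M')(W), Pow(Function('m')(39), -1))) = Add(Mul(3961, Pow(Add(1732, -64), -1)), Mul(4, Pow(Pow(Add(-52, 39), Rational(1, 2)), -1))) = Add(Mul(3961, Pow(1668, -1)), Mul(4, Pow(Pow(-13, Rational(1, 2)), -1))) = Add(Mul(3961, Rational(1, 1668)), Mul(4, Pow(Mul(I, Pow(13, Rational(1, 2))), -1))) = Add(Rational(3961, 1668), Mul(4, Mul(Rational(-1, 13), I, Pow(13, Rational(1, 2))))) = Add(Rational(3961, 1668), Mul(Rational(-4, 13), I, Pow(13, Rational(1, 2))))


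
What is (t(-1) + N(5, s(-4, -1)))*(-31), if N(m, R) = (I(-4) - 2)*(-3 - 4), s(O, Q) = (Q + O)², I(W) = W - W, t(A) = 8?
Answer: -682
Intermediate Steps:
I(W) = 0
s(O, Q) = (O + Q)²
N(m, R) = 14 (N(m, R) = (0 - 2)*(-3 - 4) = -2*(-7) = 14)
(t(-1) + N(5, s(-4, -1)))*(-31) = (8 + 14)*(-31) = 22*(-31) = -682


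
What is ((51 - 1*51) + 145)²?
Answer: 21025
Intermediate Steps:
((51 - 1*51) + 145)² = ((51 - 51) + 145)² = (0 + 145)² = 145² = 21025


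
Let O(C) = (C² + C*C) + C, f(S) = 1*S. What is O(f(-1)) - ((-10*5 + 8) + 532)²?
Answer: -240099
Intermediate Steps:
f(S) = S
O(C) = C + 2*C² (O(C) = (C² + C²) + C = 2*C² + C = C + 2*C²)
O(f(-1)) - ((-10*5 + 8) + 532)² = -(1 + 2*(-1)) - ((-10*5 + 8) + 532)² = -(1 - 2) - ((-50 + 8) + 532)² = -1*(-1) - (-42 + 532)² = 1 - 1*490² = 1 - 1*240100 = 1 - 240100 = -240099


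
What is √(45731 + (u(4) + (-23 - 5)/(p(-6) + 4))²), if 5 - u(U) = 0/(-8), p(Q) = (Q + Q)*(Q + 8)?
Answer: 13*√6771/5 ≈ 213.94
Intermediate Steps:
p(Q) = 2*Q*(8 + Q) (p(Q) = (2*Q)*(8 + Q) = 2*Q*(8 + Q))
u(U) = 5 (u(U) = 5 - 0/(-8) = 5 - 0*(-1)/8 = 5 - 1*0 = 5 + 0 = 5)
√(45731 + (u(4) + (-23 - 5)/(p(-6) + 4))²) = √(45731 + (5 + (-23 - 5)/(2*(-6)*(8 - 6) + 4))²) = √(45731 + (5 - 28/(2*(-6)*2 + 4))²) = √(45731 + (5 - 28/(-24 + 4))²) = √(45731 + (5 - 28/(-20))²) = √(45731 + (5 - 28*(-1/20))²) = √(45731 + (5 + 7/5)²) = √(45731 + (32/5)²) = √(45731 + 1024/25) = √(1144299/25) = 13*√6771/5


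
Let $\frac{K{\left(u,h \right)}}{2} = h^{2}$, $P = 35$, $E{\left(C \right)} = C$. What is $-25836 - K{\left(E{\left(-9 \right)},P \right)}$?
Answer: $-28286$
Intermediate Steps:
$K{\left(u,h \right)} = 2 h^{2}$
$-25836 - K{\left(E{\left(-9 \right)},P \right)} = -25836 - 2 \cdot 35^{2} = -25836 - 2 \cdot 1225 = -25836 - 2450 = -28286$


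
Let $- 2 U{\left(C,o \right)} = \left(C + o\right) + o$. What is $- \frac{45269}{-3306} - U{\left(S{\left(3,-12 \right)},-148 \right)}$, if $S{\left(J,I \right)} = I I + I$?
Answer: $- \frac{7787}{114} \approx -68.307$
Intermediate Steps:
$S{\left(J,I \right)} = I + I^{2}$ ($S{\left(J,I \right)} = I^{2} + I = I + I^{2}$)
$U{\left(C,o \right)} = - o - \frac{C}{2}$ ($U{\left(C,o \right)} = - \frac{\left(C + o\right) + o}{2} = - \frac{C + 2 o}{2} = - o - \frac{C}{2}$)
$- \frac{45269}{-3306} - U{\left(S{\left(3,-12 \right)},-148 \right)} = - \frac{45269}{-3306} - \left(\left(-1\right) \left(-148\right) - \frac{\left(-12\right) \left(1 - 12\right)}{2}\right) = \left(-45269\right) \left(- \frac{1}{3306}\right) - \left(148 - \frac{\left(-12\right) \left(-11\right)}{2}\right) = \frac{1561}{114} - \left(148 - 66\right) = \frac{1561}{114} - 82 = - \frac{7787}{114}$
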